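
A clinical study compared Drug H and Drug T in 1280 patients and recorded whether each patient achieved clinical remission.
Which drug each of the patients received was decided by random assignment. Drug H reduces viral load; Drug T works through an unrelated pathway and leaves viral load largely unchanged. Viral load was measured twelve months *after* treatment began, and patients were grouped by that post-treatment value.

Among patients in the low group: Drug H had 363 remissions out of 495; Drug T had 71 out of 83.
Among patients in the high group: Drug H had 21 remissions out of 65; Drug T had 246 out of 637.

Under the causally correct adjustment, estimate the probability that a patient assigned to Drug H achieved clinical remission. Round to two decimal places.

The stratified and pooled comparisons disagree (Drug T wins within each viral load; Drug H wins overall), so the answer turns on the causal role of viral load.
Viral load lies on the pathway drug → viral load → outcome, so adjusting for it blocks the indirect effect. For the total causal effect of drug, use the unadjusted pooled rates.
So P(outcome | do(Drug H)) is just the pooled rate for Drug H: 384/560 = 0.686.

0.69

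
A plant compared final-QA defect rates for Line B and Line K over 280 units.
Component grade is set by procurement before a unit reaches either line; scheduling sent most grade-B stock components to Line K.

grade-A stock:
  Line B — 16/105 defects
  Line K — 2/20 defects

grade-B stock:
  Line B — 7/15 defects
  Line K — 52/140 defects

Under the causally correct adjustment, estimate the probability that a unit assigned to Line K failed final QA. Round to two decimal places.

0.25

Line K is lower inside every component grade stratum but Line B is lower in aggregate. Whether to stratify depends on how component grade relates to the line.
Here component grade is a common cause — it drives both which line a case falls under and the outcome. The crude comparison mixes populations; the stratum-specific rates are the causally relevant ones.
Standardising Line K to the population component grade mix: 0.446·2/20 + 0.554·52/140 = 0.250.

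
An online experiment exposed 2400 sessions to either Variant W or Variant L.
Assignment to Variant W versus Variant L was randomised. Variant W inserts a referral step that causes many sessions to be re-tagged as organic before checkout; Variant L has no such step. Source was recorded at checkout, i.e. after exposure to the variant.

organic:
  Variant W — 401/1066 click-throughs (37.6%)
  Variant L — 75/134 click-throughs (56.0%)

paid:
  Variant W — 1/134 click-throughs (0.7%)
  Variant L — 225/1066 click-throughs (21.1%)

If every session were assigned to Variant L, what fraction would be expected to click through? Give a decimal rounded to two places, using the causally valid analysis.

The distribution of traffic source is itself part of what the variant does — it is an intermediate outcome. Holding it fixed would remove that part of the effect; the total effect is the pooled difference.
So P(outcome | do(Variant L)) is just the pooled rate for Variant L: 300/1200 = 0.250.

0.25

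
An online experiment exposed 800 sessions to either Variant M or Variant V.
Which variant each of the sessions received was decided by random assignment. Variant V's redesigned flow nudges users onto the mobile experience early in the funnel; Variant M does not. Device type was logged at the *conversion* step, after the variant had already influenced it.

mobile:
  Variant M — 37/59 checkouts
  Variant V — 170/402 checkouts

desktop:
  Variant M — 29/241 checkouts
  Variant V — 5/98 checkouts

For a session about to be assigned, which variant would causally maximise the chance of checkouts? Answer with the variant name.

Device type lies on the pathway variant → device type → outcome, so adjusting for it blocks the indirect effect. For the total causal effect of variant, use the unadjusted pooled rates.
Pooled: Variant M 22.0% vs Variant V 35.0%; Variant V is higher overall.

Variant V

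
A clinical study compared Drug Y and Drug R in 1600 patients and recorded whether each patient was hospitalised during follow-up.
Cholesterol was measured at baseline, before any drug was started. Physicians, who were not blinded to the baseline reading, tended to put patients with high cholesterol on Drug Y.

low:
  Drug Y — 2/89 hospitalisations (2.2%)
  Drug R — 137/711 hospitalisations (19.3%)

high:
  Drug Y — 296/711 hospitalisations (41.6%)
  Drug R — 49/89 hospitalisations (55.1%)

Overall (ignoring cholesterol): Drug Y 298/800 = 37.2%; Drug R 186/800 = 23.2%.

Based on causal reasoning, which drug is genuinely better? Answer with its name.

Drug Y

Within every cholesterol level Drug Y has the lower rate, yet pooled Drug R does — Simpson's reversal.
Cholesterol is set before the drug has any effect — it is not caused by the drug — and it independently drives the outcome. That makes it a confounder, so the causal comparison is within cholesterol levels.
Within each level — low: 2.2% vs 19.3%; high: 41.6% vs 55.1% — Drug Y is lower every time.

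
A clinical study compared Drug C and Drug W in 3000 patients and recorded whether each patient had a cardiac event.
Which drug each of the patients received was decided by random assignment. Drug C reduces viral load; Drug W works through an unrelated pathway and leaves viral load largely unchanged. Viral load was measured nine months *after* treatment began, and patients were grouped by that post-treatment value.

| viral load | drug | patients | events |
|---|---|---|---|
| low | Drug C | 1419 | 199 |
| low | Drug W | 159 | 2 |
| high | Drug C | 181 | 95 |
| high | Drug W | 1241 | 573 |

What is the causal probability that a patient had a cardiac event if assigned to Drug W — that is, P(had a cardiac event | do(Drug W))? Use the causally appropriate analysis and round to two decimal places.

Drug W is lower inside every viral load stratum but Drug C is lower in aggregate. Whether to stratify depends on how viral load relates to the drug.
Viral load lies on the pathway drug → viral load → outcome, so adjusting for it blocks the indirect effect. For the total causal effect of drug, use the unadjusted pooled rates.
So P(outcome | do(Drug W)) is just the pooled rate for Drug W: 575/1400 = 0.411.

0.41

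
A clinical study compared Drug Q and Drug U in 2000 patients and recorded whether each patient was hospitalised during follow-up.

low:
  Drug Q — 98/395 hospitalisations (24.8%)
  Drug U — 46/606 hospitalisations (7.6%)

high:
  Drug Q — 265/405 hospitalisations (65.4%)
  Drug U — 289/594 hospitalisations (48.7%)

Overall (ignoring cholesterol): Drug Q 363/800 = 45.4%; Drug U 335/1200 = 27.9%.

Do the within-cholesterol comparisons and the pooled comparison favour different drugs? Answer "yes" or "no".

Within each cholesterol level (low 24.8% vs 7.6%; high 65.4% vs 48.7%), Drug U has the lower rate every time. Pooled: 45.4% vs 27.9% — Drug U has the lower rate overall. They agree.

no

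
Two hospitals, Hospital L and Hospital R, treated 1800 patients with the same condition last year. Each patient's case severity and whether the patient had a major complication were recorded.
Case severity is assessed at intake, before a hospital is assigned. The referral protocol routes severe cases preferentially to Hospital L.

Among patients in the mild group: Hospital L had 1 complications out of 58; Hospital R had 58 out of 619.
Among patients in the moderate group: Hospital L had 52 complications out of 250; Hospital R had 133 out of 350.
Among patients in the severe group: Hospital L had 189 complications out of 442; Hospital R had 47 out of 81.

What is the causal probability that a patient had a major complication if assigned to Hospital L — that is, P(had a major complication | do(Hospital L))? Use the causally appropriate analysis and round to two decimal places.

0.20

Nothing the hospital does changes case severity; the imbalance is an allocation artefact. With case severity also predicting the outcome, the pooled figure is confounded, and the within-stratum comparison is the causal one.
Standardising Hospital L to the population case severity mix: 0.376·1/58 + 0.333·52/250 + 0.291·189/442 = 0.200.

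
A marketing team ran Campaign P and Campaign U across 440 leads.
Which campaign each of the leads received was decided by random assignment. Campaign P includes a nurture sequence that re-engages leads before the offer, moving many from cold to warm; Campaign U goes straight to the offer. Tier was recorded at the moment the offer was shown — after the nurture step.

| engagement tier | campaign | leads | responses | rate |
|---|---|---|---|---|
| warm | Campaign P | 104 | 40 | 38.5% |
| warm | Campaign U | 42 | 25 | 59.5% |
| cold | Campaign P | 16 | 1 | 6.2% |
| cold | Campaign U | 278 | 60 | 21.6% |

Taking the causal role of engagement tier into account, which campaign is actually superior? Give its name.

Campaign P

Engagement tier is downstream of the campaign. One should not condition on a consequence of treatment, so the overall rates are the right comparison.
Pooled: Campaign P 34.2% vs Campaign U 26.6%; Campaign P is higher overall.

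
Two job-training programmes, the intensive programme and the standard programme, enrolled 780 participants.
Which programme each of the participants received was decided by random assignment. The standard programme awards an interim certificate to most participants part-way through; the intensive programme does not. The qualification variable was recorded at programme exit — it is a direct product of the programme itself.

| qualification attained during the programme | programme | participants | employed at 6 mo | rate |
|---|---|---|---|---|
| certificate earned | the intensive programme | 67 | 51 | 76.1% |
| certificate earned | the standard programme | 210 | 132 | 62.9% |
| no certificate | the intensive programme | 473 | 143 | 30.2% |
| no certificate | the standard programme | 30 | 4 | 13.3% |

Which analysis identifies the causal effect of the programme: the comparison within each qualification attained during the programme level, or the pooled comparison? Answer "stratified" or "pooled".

pooled

Qualification attained during the programme here is a post-treatment variable shaped by the programme; conditioning on it would introduce bias rather than remove it. The overall comparison is the causal one.
Pooled: the intensive programme 35.9% vs the standard programme 56.7%; the standard programme is higher overall.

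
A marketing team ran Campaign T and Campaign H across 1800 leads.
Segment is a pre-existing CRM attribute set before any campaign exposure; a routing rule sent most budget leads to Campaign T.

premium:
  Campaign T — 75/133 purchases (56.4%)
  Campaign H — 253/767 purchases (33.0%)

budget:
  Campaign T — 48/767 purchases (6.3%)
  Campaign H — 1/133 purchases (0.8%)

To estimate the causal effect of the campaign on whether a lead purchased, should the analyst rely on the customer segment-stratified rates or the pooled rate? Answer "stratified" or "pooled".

The customer segment-specific comparison favours Campaign T throughout, but the pooled figures favour Campaign H. The question is whether to condition on customer segment.
Customer segment is set before the campaign has any effect — it is not caused by the campaign — and it independently drives the outcome. That makes it a confounder, so the causal comparison is within customer segment levels.
Within each level — premium: 56.4% vs 33.0%; budget: 6.3% vs 0.8% — Campaign T is higher every time.

stratified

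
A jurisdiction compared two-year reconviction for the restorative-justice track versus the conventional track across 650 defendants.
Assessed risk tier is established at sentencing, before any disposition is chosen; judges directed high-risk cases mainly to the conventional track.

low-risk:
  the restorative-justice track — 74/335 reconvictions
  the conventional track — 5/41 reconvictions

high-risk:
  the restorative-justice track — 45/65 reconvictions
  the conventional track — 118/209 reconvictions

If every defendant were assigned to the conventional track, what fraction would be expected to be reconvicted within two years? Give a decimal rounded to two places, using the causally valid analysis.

The imbalance in assessed risk tier arose from how defendants were allocated, not from anything the disposition did; and assessed risk tier independently affects the outcome. The pooled gap is confounded — condition on assessed risk tier.
Standardising the conventional track to the population assessed risk tier mix: 0.578·5/41 + 0.422·118/209 = 0.309.

0.31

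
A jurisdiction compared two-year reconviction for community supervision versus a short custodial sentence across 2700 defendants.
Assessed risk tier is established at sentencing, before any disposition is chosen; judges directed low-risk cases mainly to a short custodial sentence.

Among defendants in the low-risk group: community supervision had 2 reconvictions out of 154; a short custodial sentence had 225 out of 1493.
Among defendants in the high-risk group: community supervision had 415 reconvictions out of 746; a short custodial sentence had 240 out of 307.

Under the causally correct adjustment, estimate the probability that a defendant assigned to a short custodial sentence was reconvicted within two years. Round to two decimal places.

0.40

Assessed risk tier satisfies the back-door criterion: it is not a descendant of the disposition, and it blocks the spurious path from disposition to outcome. Adjusting for it (i.e., using the within-assessed risk tier rates) gives the causal effect.
Standardising a short custodial sentence to the population assessed risk tier mix: 0.610·225/1493 + 0.390·240/307 = 0.397.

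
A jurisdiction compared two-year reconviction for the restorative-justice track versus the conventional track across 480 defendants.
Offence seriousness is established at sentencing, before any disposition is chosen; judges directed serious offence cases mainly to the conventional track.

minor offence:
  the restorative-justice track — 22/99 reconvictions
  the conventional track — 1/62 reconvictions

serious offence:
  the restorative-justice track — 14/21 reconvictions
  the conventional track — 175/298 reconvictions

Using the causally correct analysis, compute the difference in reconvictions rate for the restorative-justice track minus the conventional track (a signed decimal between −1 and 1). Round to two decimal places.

+0.12

Here offence seriousness is a common cause — it drives both which disposition a case falls under and the outcome. The crude comparison mixes populations; the stratum-specific rates are the causally relevant ones.
Adjusting over the population distribution of offence seriousness: 0.335·(0.222−0.016) + 0.665·(0.667−0.587) = +0.122.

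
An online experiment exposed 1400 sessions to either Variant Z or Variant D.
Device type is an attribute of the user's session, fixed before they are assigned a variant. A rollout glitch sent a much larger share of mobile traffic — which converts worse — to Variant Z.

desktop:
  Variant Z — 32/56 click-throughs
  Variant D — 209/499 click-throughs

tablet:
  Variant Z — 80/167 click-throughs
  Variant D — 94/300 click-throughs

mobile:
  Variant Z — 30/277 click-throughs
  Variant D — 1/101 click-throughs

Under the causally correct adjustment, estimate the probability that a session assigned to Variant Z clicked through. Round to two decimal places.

The stratified and pooled comparisons disagree (Variant Z wins within each device type; Variant D wins overall), so the answer turns on the causal role of device type.
Device type satisfies the back-door criterion: it is not a descendant of the variant, and it blocks the spurious path from variant to outcome. Adjusting for it (i.e., using the within-device type rates) gives the causal effect.
Standardising Variant Z to the population device type mix: 0.396·32/56 + 0.334·80/167 + 0.270·30/277 = 0.416.

0.42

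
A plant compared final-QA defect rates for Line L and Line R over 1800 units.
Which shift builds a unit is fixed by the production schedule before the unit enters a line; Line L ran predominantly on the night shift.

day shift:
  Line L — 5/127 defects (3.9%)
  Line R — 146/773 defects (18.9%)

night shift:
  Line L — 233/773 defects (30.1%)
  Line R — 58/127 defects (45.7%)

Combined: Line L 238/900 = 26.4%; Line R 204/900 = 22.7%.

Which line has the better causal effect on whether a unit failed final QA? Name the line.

The imbalance in shift arose from how units were allocated, not from anything the line did; and shift independently affects the outcome. The pooled gap is confounded — condition on shift.
Within each level — day shift: 3.9% vs 18.9%; night shift: 30.1% vs 45.7% — Line L is lower every time.

Line L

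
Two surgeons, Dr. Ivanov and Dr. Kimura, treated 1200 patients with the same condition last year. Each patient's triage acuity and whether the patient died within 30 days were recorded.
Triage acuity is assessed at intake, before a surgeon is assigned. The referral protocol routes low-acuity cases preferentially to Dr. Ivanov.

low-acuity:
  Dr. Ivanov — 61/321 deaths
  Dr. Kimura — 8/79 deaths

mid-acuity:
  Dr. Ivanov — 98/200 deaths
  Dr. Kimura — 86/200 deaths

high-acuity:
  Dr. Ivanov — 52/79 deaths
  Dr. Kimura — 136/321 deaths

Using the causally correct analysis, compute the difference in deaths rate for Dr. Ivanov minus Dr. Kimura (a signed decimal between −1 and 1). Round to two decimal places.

+0.13

Triage acuity satisfies the back-door criterion: it is not a descendant of the surgeon, and it blocks the spurious path from surgeon to outcome. Adjusting for it (i.e., using the within-triage acuity rates) gives the causal effect.
Adjusting over the population distribution of triage acuity: 0.333·(0.190−0.101) + 0.333·(0.490−0.430) + 0.333·(0.658−0.424) = +0.128.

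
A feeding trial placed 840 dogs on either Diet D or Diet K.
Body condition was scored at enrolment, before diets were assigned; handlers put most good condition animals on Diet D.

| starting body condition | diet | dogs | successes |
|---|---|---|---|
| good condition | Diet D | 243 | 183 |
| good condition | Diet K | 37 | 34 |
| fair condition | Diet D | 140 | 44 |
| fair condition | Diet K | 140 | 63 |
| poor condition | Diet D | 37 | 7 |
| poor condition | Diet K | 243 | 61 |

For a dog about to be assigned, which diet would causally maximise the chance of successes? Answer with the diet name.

Diet K

Within every starting body condition level Diet K has the higher rate, yet pooled Diet D does — Simpson's reversal.
Nothing the diet does changes starting body condition; the imbalance is an allocation artefact. With starting body condition also predicting the outcome, the pooled figure is confounded, and the within-stratum comparison is the causal one.
Within each level — good condition: 75.3% vs 91.9%; fair condition: 31.4% vs 45.0%; poor condition: 18.9% vs 25.1% — Diet K is higher every time.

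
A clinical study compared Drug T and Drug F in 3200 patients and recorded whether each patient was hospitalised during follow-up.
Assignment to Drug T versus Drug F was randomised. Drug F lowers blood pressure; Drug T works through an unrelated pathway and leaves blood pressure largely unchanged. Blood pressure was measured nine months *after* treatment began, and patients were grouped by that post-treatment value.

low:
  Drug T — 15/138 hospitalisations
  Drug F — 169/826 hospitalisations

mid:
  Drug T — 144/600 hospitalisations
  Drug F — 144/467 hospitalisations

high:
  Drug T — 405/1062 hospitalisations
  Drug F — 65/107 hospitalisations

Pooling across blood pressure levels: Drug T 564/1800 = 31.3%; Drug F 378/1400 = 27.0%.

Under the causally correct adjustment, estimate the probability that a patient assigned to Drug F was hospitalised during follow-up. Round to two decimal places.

The stratified and pooled comparisons disagree (Drug T wins within each blood pressure; Drug F wins overall), so the answer turns on the causal role of blood pressure.
Because the drug influences blood pressure, blood pressure is a post-treatment mediator, not a confounder. Stratifying on it would bias the estimate; the causal effect is the crude pooled difference.
So P(outcome | do(Drug F)) is just the pooled rate for Drug F: 378/1400 = 0.270.

0.27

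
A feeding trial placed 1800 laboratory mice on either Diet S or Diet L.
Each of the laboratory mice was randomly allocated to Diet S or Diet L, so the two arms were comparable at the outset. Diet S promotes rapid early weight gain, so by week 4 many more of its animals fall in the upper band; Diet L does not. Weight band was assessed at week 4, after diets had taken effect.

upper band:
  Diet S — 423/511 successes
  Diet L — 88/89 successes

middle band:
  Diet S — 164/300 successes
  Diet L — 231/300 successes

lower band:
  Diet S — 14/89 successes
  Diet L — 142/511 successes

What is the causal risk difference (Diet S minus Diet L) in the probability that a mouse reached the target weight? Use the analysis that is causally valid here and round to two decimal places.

Week-4 weight band lies on the pathway diet → week-4 weight band → outcome, so adjusting for it blocks the indirect effect. For the total causal effect of diet, use the unadjusted pooled rates.
The causal difference is the pooled difference: 0.668 − 0.512 = +0.156.

+0.16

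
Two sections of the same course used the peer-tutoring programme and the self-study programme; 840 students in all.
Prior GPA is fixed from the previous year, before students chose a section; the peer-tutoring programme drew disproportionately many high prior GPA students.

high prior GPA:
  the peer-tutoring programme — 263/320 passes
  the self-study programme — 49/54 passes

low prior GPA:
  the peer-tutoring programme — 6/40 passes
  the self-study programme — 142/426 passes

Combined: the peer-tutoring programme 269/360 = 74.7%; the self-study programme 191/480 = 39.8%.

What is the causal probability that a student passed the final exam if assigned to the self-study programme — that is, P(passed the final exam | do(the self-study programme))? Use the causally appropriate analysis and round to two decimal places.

Prior GPA band satisfies the back-door criterion: it is not a descendant of the teaching method, and it blocks the spurious path from teaching method to outcome. Adjusting for it (i.e., using the within-prior GPA band rates) gives the causal effect.
Standardising the self-study programme to the population prior GPA band mix: 0.445·49/54 + 0.555·142/426 = 0.589.

0.59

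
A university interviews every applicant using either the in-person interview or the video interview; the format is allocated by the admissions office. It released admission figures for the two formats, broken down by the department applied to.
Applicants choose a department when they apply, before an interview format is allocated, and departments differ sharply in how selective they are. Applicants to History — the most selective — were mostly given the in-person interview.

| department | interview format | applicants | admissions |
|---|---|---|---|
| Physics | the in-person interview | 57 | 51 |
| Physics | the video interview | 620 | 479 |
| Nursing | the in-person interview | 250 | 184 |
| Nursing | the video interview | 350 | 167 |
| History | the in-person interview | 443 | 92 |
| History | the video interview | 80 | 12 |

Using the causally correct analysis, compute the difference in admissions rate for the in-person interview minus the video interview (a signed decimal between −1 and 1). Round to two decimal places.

Within every department level the in-person interview has the higher rate, yet pooled the video interview does — Simpson's reversal.
Department is set before the interview format has any effect — it is not caused by the interview format — and it independently drives the outcome. That makes it a confounder, so the causal comparison is within department levels.
Adjusting over the population distribution of department: 0.376·(0.895−0.773) + 0.333·(0.736−0.477) + 0.291·(0.208−0.150) = +0.149.

+0.15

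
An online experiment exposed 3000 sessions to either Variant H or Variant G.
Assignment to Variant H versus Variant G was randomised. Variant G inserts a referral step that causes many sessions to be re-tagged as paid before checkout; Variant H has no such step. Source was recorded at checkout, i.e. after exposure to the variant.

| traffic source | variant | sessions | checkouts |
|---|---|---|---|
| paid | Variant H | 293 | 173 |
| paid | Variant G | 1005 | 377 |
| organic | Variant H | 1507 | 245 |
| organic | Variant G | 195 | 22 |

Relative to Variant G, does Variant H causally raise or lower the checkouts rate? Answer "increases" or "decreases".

Traffic source is recorded after the variant and is itself shifted by it — it sits on the causal path from variant to outcome. Conditioning on a mediator would strip out part of the effect we want; the pooled comparison gives the total causal effect.
Pooled: Variant H 23.2% vs Variant G 33.2%; Variant G is higher overall.

decreases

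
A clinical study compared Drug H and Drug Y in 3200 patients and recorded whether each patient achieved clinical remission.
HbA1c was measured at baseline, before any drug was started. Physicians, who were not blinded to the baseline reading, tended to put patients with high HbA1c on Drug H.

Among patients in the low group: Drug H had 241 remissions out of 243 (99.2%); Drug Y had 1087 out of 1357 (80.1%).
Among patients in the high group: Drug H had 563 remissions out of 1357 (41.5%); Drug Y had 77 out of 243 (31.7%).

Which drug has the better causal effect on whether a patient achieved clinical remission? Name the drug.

The stratified and pooled comparisons disagree (Drug H wins within each HbA1c; Drug Y wins overall), so the answer turns on the causal role of HbA1c.
HbA1c differs across drugs for reasons unrelated to any effect of the drug itself, and it separately predicts the outcome — a classic confounder. We must compare within HbA1c levels.
Within each level — low: 99.2% vs 80.1%; high: 41.5% vs 31.7% — Drug H is higher every time.

Drug H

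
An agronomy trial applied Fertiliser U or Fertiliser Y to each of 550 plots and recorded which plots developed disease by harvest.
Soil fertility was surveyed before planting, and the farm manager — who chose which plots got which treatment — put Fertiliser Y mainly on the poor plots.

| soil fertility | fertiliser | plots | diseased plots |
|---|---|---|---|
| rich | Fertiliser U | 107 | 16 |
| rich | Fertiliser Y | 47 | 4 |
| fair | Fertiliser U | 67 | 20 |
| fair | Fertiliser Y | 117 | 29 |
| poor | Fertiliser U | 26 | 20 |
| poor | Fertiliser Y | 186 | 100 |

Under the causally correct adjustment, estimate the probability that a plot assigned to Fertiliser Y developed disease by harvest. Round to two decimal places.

0.31

Soil fertility satisfies the back-door criterion: it is not a descendant of the fertiliser, and it blocks the spurious path from fertiliser to outcome. Adjusting for it (i.e., using the within-soil fertility rates) gives the causal effect.
Standardising Fertiliser Y to the population soil fertility mix: 0.280·4/47 + 0.335·29/117 + 0.385·100/186 = 0.314.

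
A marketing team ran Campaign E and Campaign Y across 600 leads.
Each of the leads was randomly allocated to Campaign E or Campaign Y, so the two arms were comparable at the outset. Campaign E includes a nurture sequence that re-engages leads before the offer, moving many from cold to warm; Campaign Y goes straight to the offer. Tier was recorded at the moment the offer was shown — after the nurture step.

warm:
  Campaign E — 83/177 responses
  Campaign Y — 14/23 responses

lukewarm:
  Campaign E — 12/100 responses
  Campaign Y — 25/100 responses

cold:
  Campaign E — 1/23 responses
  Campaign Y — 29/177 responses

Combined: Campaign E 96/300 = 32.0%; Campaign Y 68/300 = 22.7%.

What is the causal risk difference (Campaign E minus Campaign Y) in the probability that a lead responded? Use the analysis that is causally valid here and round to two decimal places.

+0.09

Engagement tier here is a post-treatment variable shaped by the campaign; conditioning on it would introduce bias rather than remove it. The overall comparison is the causal one.
The causal difference is the pooled difference: 0.320 − 0.227 = +0.093.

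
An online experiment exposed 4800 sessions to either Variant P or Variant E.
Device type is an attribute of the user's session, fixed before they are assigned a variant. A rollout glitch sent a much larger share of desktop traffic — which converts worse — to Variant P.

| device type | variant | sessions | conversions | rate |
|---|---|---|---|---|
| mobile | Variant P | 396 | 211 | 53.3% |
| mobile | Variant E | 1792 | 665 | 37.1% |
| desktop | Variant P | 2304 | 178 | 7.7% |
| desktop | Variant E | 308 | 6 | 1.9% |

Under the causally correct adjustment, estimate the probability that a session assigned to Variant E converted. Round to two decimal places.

Within every device type level Variant P has the higher rate, yet pooled Variant E does — Simpson's reversal.
Device type is set before the variant has any effect — it is not caused by the variant — and it independently drives the outcome. That makes it a confounder, so the causal comparison is within device type levels.
Standardising Variant E to the population device type mix: 0.456·665/1792 + 0.544·6/308 = 0.180.

0.18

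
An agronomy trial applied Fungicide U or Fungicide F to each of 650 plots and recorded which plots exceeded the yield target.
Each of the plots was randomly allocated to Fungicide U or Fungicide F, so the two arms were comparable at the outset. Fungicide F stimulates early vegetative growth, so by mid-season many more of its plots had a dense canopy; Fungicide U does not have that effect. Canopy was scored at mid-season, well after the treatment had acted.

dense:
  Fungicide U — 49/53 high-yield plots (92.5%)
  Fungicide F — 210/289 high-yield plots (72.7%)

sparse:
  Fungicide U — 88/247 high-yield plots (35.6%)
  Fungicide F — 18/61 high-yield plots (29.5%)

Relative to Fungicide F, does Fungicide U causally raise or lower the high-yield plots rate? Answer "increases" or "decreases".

decreases

The distribution of mid-season canopy is itself part of what the fungicide does — it is an intermediate outcome. Holding it fixed would remove that part of the effect; the total effect is the pooled difference.
Pooled: Fungicide U 45.7% vs Fungicide F 65.1%; Fungicide F is higher overall.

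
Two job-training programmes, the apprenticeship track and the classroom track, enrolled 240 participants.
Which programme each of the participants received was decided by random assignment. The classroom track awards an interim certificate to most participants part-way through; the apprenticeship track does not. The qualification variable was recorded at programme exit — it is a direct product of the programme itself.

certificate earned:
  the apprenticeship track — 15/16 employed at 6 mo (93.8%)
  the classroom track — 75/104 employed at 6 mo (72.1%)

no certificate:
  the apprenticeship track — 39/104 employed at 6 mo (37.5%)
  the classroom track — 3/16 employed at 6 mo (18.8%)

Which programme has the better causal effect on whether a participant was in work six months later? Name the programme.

Qualification attained during the programme is downstream of the programme. One should not condition on a consequence of treatment, so the overall rates are the right comparison.
Pooled: the apprenticeship track 45.0% vs the classroom track 65.0%; the classroom track is higher overall.

the classroom track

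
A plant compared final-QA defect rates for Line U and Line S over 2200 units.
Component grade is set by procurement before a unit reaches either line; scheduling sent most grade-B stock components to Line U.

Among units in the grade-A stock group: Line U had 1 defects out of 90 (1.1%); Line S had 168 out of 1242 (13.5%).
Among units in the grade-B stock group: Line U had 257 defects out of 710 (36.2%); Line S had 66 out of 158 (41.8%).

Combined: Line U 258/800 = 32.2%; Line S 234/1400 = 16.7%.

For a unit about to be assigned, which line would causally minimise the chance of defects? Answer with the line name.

Line U

Within every component grade level Line U has the lower rate, yet pooled Line S does — Simpson's reversal.
Component grade satisfies the back-door criterion: it is not a descendant of the line, and it blocks the spurious path from line to outcome. Adjusting for it (i.e., using the within-component grade rates) gives the causal effect.
Within each level — grade-A stock: 1.1% vs 13.5%; grade-B stock: 36.2% vs 41.8% — Line U is lower every time.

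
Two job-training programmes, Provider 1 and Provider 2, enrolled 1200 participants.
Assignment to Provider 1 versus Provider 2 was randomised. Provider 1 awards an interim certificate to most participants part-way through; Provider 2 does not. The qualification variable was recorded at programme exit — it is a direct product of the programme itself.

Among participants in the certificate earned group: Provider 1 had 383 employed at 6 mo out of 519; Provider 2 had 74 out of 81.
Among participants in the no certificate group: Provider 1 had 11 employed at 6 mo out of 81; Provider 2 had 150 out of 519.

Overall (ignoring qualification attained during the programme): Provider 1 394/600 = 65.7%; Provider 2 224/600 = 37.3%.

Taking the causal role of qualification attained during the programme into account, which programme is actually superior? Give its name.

Provider 1

Stratifying would compare programmes among participants the programmes themselves sorted into qualification attained during the programme groups — a form of selection on an intermediate. The unconditioned pooled rates give the total causal effect.
Pooled: Provider 1 65.7% vs Provider 2 37.3%; Provider 1 is higher overall.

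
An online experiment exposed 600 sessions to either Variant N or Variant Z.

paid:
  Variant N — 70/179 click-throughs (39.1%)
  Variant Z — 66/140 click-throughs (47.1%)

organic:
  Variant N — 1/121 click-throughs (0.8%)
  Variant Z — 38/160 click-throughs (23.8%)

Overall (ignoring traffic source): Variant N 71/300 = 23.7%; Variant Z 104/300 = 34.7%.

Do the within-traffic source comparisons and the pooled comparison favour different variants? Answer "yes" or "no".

Within each traffic source level (paid 39.1% vs 47.1%; organic 0.8% vs 23.8%), Variant Z has the higher rate every time. Pooled: 23.7% vs 34.7% — Variant Z has the higher rate overall. They agree.

no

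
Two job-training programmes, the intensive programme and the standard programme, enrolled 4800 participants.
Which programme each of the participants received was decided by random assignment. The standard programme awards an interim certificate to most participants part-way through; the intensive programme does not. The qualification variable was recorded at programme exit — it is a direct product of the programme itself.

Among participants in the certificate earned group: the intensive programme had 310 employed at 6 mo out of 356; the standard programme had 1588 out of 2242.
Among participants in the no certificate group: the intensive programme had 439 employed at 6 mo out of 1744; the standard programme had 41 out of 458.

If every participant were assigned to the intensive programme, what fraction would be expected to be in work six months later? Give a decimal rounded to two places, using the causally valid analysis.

0.36

Within every qualification attained during the programme level the intensive programme has the higher rate, yet pooled the standard programme does — Simpson's reversal.
Because the programme influences qualification attained during the programme, qualification attained during the programme is a post-treatment mediator, not a confounder. Stratifying on it would bias the estimate; the causal effect is the crude pooled difference.
So P(outcome | do(the intensive programme)) is just the pooled rate for the intensive programme: 749/2100 = 0.357.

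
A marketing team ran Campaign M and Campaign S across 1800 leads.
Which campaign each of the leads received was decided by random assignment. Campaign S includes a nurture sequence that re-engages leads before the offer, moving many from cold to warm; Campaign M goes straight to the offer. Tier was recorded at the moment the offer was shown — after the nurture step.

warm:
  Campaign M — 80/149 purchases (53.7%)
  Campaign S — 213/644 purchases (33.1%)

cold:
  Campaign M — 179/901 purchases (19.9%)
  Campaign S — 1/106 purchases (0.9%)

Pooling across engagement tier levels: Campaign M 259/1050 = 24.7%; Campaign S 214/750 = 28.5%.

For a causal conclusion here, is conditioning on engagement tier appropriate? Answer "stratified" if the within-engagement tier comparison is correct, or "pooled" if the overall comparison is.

pooled

Campaign M is higher inside every engagement tier stratum but Campaign S is higher in aggregate. Whether to stratify depends on how engagement tier relates to the campaign.
Engagement tier is downstream of the campaign. One should not condition on a consequence of treatment, so the overall rates are the right comparison.
Pooled: Campaign M 24.7% vs Campaign S 28.5%; Campaign S is higher overall.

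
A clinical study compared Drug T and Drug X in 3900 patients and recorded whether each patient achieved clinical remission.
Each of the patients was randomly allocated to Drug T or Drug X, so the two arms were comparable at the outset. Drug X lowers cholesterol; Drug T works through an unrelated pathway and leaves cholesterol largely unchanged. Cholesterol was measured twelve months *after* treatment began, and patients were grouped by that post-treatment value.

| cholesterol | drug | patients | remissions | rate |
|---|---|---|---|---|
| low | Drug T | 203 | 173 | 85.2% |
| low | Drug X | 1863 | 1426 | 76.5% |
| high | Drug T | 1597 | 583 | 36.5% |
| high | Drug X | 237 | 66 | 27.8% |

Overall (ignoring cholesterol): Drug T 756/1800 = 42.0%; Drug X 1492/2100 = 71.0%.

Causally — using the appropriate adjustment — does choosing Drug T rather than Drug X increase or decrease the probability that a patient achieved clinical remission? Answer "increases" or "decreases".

The stratified and pooled comparisons disagree (Drug T wins within each cholesterol; Drug X wins overall), so the answer turns on the causal role of cholesterol.
Stratifying would compare drugs among patients the drugs themselves sorted into cholesterol groups — a form of selection on an intermediate. The unconditioned pooled rates give the total causal effect.
Pooled: Drug T 42.0% vs Drug X 71.0%; Drug X is higher overall.

decreases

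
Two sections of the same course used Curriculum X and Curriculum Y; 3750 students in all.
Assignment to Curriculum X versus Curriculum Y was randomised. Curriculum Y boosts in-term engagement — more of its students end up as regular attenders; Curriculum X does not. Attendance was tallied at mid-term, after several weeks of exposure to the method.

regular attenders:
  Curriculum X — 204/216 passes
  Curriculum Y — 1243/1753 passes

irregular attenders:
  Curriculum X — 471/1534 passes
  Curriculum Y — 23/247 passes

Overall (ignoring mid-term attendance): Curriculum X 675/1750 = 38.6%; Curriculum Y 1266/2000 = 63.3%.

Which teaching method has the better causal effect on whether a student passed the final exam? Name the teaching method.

Curriculum Y

Because the teaching method influences mid-term attendance, mid-term attendance is a post-treatment mediator, not a confounder. Stratifying on it would bias the estimate; the causal effect is the crude pooled difference.
Pooled: Curriculum X 38.6% vs Curriculum Y 63.3%; Curriculum Y is higher overall.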